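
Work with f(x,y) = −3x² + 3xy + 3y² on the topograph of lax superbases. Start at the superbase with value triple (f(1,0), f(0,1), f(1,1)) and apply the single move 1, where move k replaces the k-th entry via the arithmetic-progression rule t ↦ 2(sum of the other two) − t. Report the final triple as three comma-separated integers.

start (-3,3,3) = (f(1,0),f(0,1),f(1,1))
replace slot 1: 2·(3+3) − (-3) = 15 → (15,3,3)

15,3,3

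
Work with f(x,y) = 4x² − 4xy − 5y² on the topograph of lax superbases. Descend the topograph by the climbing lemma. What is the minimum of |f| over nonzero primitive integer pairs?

descent: ρ → (-5,4,4)  [lands on river]
river: ρ → (4,4,-5)
river: ρ → (-5,6,3)
river: ρ → (3,6,-5)
closes: descent 1, river 4
min |a| on river = 3

3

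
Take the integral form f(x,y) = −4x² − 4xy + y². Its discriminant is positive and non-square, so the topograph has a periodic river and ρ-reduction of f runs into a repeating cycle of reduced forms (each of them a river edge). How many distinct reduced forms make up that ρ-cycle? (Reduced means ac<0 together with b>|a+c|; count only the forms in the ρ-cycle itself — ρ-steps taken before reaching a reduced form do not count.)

D = 32, ⌊√D⌋ = 5
descent: ρ → (1,4,-4)  [lands on river]
river: ρ → (-4,4,1)
ρ-cycle length = 2 (tail of 1 descent step not counted)

2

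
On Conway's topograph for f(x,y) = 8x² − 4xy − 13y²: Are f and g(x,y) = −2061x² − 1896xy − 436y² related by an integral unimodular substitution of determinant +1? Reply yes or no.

D₁ = 432, D₂ = 432
river cycle of f (length 8): (8, 12, -9), (-9, 6, 11), (11, 16, -4), (-4, 16, 11), (11, 6, -9), (-9, 12, 8), (8, 20, -1), (-1, 20, 8)
river cycle of g (length 8): (8, 12, -9), (-9, 6, 11), (11, 16, -4), (-4, 16, 11), (11, 6, -9), (-9, 12, 8), (8, 20, -1), (-1, 20, 8)
cycles coincide ⇒ equivalent

yes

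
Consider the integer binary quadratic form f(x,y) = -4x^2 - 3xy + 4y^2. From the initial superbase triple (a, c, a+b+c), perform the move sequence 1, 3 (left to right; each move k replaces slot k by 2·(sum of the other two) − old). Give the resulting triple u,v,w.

start (-4,4,-3) = (f(1,0),f(0,1),f(1,1))
replace slot 1: 2·(4+(-3)) − (-4) = 6 → (6,4,-3)
replace slot 3: 2·(6+4) − (-3) = 23 → (6,4,23)

6,4,23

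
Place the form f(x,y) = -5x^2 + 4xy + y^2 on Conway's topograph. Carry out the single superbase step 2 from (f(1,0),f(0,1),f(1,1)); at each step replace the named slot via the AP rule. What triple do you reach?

start (-5,1,0) = (f(1,0),f(0,1),f(1,1))
replace slot 2: 2·((-5)+0) − 1 = -11 → (-5,-11,0)

-5,-11,0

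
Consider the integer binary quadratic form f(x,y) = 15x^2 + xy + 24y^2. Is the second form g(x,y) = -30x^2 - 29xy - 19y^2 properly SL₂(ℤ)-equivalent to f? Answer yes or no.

D₁ = -1439, D₂ = -1439
f: reduced (well bottom): (15,1,24) with a≤c, −a<b≤a
g is negative-definite; reduce −g:
−g: flip: (30,29,19)→(19,-29,30)
−g: translate: b→9 (≡-29 mod 38), so (19,-29,30)→(19,9,20)
−g: reduced (well bottom): (19,9,20) with a≤c, −a<b≤a
flip sign back: reduced form of g is (-19,-9,-20)
reduced forms (15, 1, 24) vs (-19, -9, -20) ⇒ inequivalent

no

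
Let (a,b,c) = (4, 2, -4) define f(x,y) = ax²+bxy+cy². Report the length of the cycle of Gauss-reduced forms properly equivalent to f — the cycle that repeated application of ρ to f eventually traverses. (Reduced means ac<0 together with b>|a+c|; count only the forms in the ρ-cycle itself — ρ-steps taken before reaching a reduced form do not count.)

D = 68, ⌊√D⌋ = 8
river: ρ → (-4,6,2)
river: ρ → (2,6,-4)
river: ρ → (-4,2,4)
river: ρ → (4,6,-2)
river: ρ → (-2,6,4)
river: ρ → (4,2,-4)
ρ-cycle length = 6 (tail of 0 descent steps not counted)

6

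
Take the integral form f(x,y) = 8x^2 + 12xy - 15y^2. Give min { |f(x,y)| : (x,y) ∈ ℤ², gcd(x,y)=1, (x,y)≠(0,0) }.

river: ρ → (-15,18,5)
river: ρ → (5,22,-7)
river: ρ → (-7,20,8)
river: ρ → (8,12,-15)
closes: descent 0, river 4
min |a| on river = 5

5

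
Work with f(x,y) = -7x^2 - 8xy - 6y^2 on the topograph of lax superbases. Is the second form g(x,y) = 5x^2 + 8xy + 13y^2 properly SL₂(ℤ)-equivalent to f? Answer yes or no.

D₁ = -104, D₂ = -196
discriminants differ ⇒ not SL₂(ℤ)-equivalent

no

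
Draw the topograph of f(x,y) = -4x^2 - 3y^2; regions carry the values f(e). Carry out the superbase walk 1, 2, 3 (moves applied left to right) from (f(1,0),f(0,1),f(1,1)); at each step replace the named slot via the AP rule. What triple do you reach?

start (-4,-3,-7) = (f(1,0),f(0,1),f(1,1))
replace slot 1: 2·((-3)+(-7)) − (-4) = -16 → (-16,-3,-7)
replace slot 2: 2·((-16)+(-7)) − (-3) = -43 → (-16,-43,-7)
replace slot 3: 2·((-16)+(-43)) − (-7) = -111 → (-16,-43,-111)

-16,-43,-111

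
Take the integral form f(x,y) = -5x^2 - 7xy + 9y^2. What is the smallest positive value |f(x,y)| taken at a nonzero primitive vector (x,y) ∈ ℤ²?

descent: ρ → (9,7,-5)  [lands on river]
river: ρ → (-5,13,3)
river: ρ → (3,11,-9)
river: ρ → (-9,7,5)
river: ρ → (5,13,-3)
river: ρ → (-3,11,9)
closes: descent 1, river 6
min |a| on river = 3

3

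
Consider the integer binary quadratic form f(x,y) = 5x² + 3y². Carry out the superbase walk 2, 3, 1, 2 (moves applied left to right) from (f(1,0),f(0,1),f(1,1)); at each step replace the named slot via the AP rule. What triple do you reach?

start (5,3,8) = (f(1,0),f(0,1),f(1,1))
replace slot 2: 2·(5+8) − 3 = 23 → (5,23,8)
replace slot 3: 2·(5+23) − 8 = 48 → (5,23,48)
replace slot 1: 2·(23+48) − 5 = 137 → (137,23,48)
replace slot 2: 2·(137+48) − 23 = 347 → (137,347,48)

137,347,48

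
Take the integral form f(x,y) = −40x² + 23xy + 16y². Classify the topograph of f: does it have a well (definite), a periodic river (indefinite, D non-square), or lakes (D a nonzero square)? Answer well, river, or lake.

D = b²−4ac = 23² − 4·(-40)·16 = 3089
D > 0 non-square ⇒ indefinite ⇒ periodic river

river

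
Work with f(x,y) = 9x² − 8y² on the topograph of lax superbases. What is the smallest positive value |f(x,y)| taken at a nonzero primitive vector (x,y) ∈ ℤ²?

descent: ρ → (-8,16,1)  [lands on river]
river: ρ → (1,16,-8)
closes: descent 1, river 2
min |a| on river = 1

1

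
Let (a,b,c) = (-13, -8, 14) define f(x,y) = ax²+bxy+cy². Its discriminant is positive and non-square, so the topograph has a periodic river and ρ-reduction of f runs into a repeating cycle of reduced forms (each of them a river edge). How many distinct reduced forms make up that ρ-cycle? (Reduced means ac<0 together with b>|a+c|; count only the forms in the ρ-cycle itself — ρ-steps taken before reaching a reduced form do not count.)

D = 792, ⌊√D⌋ = 28
descent: ρ → (14,8,-13)  [lands on river]
river: ρ → (-13,18,9)
river: ρ → (9,18,-13)
river: ρ → (-13,8,14)
river: ρ → (14,20,-7)
river: ρ → (-7,22,11)
river: ρ → (11,22,-7)
river: ρ → (-7,20,14)
ρ-cycle length = 8 (tail of 1 descent step not counted)

8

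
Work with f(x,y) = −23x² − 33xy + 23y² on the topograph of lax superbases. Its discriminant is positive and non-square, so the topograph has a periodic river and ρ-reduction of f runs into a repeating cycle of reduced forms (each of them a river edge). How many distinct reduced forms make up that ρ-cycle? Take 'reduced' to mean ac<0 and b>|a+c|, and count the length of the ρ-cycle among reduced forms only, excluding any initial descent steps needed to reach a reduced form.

D = 3205, ⌊√D⌋ = 56
descent: ρ → (23,33,-23)  [lands on river]
river: ρ → (-23,13,33)
river: ρ → (33,53,-3)
river: ρ → (-3,55,15)
river: ρ → (15,35,-33)
river: ρ → (-33,31,17)
river: ρ → (17,37,-27)
river: ρ → (-27,17,27)
river: ρ → (27,37,-17)
river: ρ → (-17,31,33)
river: ρ → (33,35,-15)
river: ρ → (-15,55,3)
river: ρ → (3,53,-33)
river: ρ → (-33,13,23)
ρ-cycle length = 14 (tail of 1 descent step not counted)

14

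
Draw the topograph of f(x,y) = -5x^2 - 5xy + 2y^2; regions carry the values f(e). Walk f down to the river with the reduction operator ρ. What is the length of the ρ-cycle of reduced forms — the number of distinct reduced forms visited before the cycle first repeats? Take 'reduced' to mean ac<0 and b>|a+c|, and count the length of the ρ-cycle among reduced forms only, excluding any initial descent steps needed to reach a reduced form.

D = 65, ⌊√D⌋ = 8
descent: ρ → (2,5,-5)  [lands on river]
river: ρ → (-5,5,2)
river: ρ → (2,7,-2)
river: ρ → (-2,5,5)
river: ρ → (5,5,-2)
river: ρ → (-2,7,2)
ρ-cycle length = 6 (tail of 1 descent step not counted)

6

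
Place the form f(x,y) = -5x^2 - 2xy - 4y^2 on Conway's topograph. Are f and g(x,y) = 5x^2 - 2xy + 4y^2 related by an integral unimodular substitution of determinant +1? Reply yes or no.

D₁ = -76, D₂ = -76
f is negative-definite; reduce −f:
−f: flip: (5,2,4)→(4,-2,5)
−f: reduced (well bottom): (4,-2,5) with a≤c, −a<b≤a
flip sign back: reduced form of f is (-4,2,-5)
g: flip: (5,-2,4)→(4,2,5)
g: reduced (well bottom): (4,2,5) with a≤c, −a<b≤a
reduced forms (-4, 2, -5) vs (4, 2, 5) ⇒ inequivalent

no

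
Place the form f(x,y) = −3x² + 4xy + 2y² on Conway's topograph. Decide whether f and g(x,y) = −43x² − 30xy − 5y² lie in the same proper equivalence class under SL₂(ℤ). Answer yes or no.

D₁ = 40, D₂ = 40
river cycle of f (length 6): (2, 4, -3), (-3, 2, 3), (3, 4, -2), (-2, 4, 3), (3, 2, -3), (-3, 4, 2)
river cycle of g (length 6): (2, 4, -3), (-3, 2, 3), (3, 4, -2), (-2, 4, 3), (3, 2, -3), (-3, 4, 2)
cycles coincide ⇒ equivalent

yes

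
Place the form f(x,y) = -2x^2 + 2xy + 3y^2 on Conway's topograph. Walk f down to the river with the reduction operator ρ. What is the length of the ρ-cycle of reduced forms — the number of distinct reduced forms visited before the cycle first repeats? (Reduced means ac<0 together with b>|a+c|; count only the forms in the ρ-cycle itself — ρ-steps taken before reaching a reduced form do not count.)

D = 28, ⌊√D⌋ = 5
river: ρ → (3,4,-1)
river: ρ → (-1,4,3)
river: ρ → (3,2,-2)
river: ρ → (-2,2,3)
ρ-cycle length = 4 (tail of 0 descent steps not counted)

4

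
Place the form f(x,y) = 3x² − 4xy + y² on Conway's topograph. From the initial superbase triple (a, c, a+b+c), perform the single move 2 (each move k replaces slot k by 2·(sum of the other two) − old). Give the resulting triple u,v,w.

start (3,1,0) = (f(1,0),f(0,1),f(1,1))
replace slot 2: 2·(3+0) − 1 = 5 → (3,5,0)

3,5,0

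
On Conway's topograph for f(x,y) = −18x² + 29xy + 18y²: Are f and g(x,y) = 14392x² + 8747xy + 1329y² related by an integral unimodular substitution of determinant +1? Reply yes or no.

D₁ = 2137, D₂ = 2137
river cycle of f (length 114): (18, 43, -4), (-4, 45, 7), (7, 39, -22), (-22, 5, 24), (24, 43, -3), (-3, 41, 38), (38, 35, -6), (-6, 37, 32), (32, 27, -11), (-11, 39, 14), … (104 more)
river cycle of g (length 114): (18, 43, -4), (-4, 45, 7), (7, 39, -22), (-22, 5, 24), (24, 43, -3), (-3, 41, 38), (38, 35, -6), (-6, 37, 32), (32, 27, -11), (-11, 39, 14), … (104 more)
cycles coincide ⇒ equivalent

yes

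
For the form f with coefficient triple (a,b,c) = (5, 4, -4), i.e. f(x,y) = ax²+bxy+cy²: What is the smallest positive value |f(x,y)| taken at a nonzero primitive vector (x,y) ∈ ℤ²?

river: ρ → (-4,4,5)
river: ρ → (5,6,-3)
river: ρ → (-3,6,5)
river: ρ → (5,4,-4)
closes: descent 0, river 4
min |a| on river = 3

3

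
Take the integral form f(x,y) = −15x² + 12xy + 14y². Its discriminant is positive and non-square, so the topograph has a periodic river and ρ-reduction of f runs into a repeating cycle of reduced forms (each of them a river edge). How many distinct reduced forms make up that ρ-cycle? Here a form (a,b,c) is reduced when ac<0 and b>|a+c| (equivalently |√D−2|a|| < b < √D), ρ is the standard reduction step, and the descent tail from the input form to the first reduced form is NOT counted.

D = 984, ⌊√D⌋ = 31
river: ρ → (14,16,-13)
river: ρ → (-13,10,17)
river: ρ → (17,24,-6)
river: ρ → (-6,24,17)
river: ρ → (17,10,-13)
river: ρ → (-13,16,14)
river: ρ → (14,12,-15)
river: ρ → (-15,18,11)
river: ρ → (11,26,-7)
river: ρ → (-7,30,3)
river: ρ → (3,30,-7)
river: ρ → (-7,26,11)
river: ρ → (11,18,-15)
river: ρ → (-15,12,14)
ρ-cycle length = 14 (tail of 0 descent steps not counted)

14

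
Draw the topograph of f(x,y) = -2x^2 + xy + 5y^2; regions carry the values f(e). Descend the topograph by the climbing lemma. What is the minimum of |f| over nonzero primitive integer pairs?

descent: ρ → (5,-1,-2)
descent: ρ → (-2,5,2)  [lands on river]
river: ρ → (2,3,-4)
river: ρ → (-4,5,1)
river: ρ → (1,5,-4)
river: ρ → (-4,3,2)
river: ρ → (2,5,-2)
river: ρ → (-2,3,4)
river: ρ → (4,5,-1)
river: ρ → (-1,5,4)
river: ρ → (4,3,-2)
closes: descent 2, river 10
min |a| on river = 1

1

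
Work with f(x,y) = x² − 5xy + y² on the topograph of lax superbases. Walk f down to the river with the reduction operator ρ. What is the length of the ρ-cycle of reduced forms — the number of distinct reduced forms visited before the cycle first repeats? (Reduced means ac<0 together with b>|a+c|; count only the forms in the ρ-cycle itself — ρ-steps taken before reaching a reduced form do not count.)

D = 21, ⌊√D⌋ = 4
descent: ρ → (1,3,-3)  [lands on river]
river: ρ → (-3,3,1)
ρ-cycle length = 2 (tail of 1 descent step not counted)

2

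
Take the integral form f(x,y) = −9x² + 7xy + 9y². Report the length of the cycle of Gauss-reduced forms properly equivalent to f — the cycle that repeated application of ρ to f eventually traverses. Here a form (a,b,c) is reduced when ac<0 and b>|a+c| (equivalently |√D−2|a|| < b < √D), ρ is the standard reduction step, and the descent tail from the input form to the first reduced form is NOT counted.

D = 373, ⌊√D⌋ = 19
river: ρ → (9,11,-7)
river: ρ → (-7,17,3)
river: ρ → (3,19,-1)
river: ρ → (-1,19,3)
river: ρ → (3,17,-7)
river: ρ → (-7,11,9)
river: ρ → (9,7,-9)
river: ρ → (-9,11,7)
river: ρ → (7,17,-3)
river: ρ → (-3,19,1)
river: ρ → (1,19,-3)
river: ρ → (-3,17,7)
river: ρ → (7,11,-9)
river: ρ → (-9,7,9)
ρ-cycle length = 14 (tail of 0 descent steps not counted)

14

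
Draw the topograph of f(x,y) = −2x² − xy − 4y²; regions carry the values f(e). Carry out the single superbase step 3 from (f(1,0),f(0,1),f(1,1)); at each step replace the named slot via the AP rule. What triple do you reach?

start (-2,-4,-7) = (f(1,0),f(0,1),f(1,1))
replace slot 3: 2·((-2)+(-4)) − (-7) = -5 → (-2,-4,-5)

-2,-4,-5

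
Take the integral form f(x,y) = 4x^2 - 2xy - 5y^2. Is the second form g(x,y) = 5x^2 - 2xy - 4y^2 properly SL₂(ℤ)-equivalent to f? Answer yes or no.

D₁ = 84, D₂ = 84
river cycle of f (length 6): (-5, 2, 4), (4, 6, -3), (-3, 6, 4), (4, 2, -5), (-5, 8, 1), (1, 8, -5)
river cycle of g (length 6): (-4, 2, 5), (5, 8, -1), (-1, 8, 5), (5, 2, -4), (-4, 6, 3), (3, 6, -4)
cycles differ ⇒ inequivalent

no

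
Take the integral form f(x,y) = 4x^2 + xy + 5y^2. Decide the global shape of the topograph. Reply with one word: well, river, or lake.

D = b²−4ac = 1² − 4·4·5 = -79
D < 0 ⇒ definite ⇒ every region one sign ⇒ single well

well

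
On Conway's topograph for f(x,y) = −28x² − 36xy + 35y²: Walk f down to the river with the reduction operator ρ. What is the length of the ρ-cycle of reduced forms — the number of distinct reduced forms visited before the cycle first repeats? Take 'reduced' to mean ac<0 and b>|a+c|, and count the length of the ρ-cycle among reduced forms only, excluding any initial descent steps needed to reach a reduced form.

D = 5216, ⌊√D⌋ = 72
descent: ρ → (35,36,-28)  [lands on river]
river: ρ → (-28,20,43)
river: ρ → (43,66,-5)
river: ρ → (-5,64,56)
river: ρ → (56,48,-13)
river: ρ → (-13,56,40)
river: ρ → (40,24,-29)
river: ρ → (-29,34,35)
ρ-cycle length = 8 (tail of 1 descent step not counted)

8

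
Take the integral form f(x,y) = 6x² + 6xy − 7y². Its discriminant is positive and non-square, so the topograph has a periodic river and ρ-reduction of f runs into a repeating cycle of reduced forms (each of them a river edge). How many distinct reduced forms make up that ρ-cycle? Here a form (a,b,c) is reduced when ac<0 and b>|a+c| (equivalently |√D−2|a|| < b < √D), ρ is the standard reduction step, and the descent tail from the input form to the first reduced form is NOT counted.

D = 204, ⌊√D⌋ = 14
river: ρ → (-7,8,5)
river: ρ → (5,12,-3)
river: ρ → (-3,12,5)
river: ρ → (5,8,-7)
river: ρ → (-7,6,6)
river: ρ → (6,6,-7)
ρ-cycle length = 6 (tail of 0 descent steps not counted)

6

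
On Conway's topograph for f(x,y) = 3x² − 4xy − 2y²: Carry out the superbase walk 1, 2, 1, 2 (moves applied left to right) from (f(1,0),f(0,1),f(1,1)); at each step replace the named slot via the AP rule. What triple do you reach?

start (3,-2,-3) = (f(1,0),f(0,1),f(1,1))
replace slot 1: 2·((-2)+(-3)) − 3 = -13 → (-13,-2,-3)
replace slot 2: 2·((-13)+(-3)) − (-2) = -30 → (-13,-30,-3)
replace slot 1: 2·((-30)+(-3)) − (-13) = -53 → (-53,-30,-3)
replace slot 2: 2·((-53)+(-3)) − (-30) = -82 → (-53,-82,-3)

-53,-82,-3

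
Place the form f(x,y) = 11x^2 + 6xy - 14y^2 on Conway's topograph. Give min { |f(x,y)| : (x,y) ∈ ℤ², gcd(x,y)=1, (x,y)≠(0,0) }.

river: ρ → (-14,22,3)
river: ρ → (3,20,-21)
river: ρ → (-21,22,2)
river: ρ → (2,22,-21)
river: ρ → (-21,20,3)
river: ρ → (3,22,-14)
river: ρ → (-14,6,11)
river: ρ → (11,16,-9)
river: ρ → (-9,20,7)
river: ρ → (7,22,-6)
river: ρ → (-6,14,19)
river: ρ → (19,24,-1)
river: ρ → (-1,24,19)
river: ρ → (19,14,-6)
river: ρ → (-6,22,7)
river: ρ → (7,20,-9)
river: ρ → (-9,16,11)
river: ρ → (11,6,-14)
closes: descent 0, river 18
min |a| on river = 1

1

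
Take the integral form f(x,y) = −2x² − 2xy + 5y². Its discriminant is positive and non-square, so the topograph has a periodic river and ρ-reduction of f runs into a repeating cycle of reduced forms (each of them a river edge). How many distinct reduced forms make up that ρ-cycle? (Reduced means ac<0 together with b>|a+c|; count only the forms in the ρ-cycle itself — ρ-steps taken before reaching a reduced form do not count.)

D = 44, ⌊√D⌋ = 6
descent: ρ → (5,2,-2)
descent: ρ → (-2,6,1)  [lands on river]
river: ρ → (1,6,-2)
ρ-cycle length = 2 (tail of 2 descent steps not counted)

2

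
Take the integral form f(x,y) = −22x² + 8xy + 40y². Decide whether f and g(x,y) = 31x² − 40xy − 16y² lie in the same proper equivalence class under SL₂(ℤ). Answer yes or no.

D₁ = 3584, D₂ = 3584
river cycle of f (length 4): (-22, 52, 10), (10, 48, -32), (-32, 16, 26), (26, 36, -22)
river cycle of g (length 8): (-16, 40, 31), (31, 22, -25), (-25, 28, 28), (28, 28, -25), (-25, 22, 31), (31, 40, -16), (-16, 56, 7), (7, 56, -16)
cycles differ ⇒ inequivalent

no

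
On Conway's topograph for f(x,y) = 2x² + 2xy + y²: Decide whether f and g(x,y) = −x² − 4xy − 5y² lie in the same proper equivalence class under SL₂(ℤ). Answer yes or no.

D₁ = -4, D₂ = -4
f: flip: (2,2,1)→(1,-2,2)
f: translate: b→0 (≡-2 mod 2), so (1,-2,2)→(1,0,1)
f: reduced (well bottom): (1,0,1) with a≤c, −a<b≤a
g is negative-definite; reduce −g:
−g: translate: b→0 (≡4 mod 2), so (1,4,5)→(1,0,1)
−g: reduced (well bottom): (1,0,1) with a≤c, −a<b≤a
flip sign back: reduced form of g is (-1,0,-1)
reduced forms (1, 0, 1) vs (-1, 0, -1) ⇒ inequivalent

no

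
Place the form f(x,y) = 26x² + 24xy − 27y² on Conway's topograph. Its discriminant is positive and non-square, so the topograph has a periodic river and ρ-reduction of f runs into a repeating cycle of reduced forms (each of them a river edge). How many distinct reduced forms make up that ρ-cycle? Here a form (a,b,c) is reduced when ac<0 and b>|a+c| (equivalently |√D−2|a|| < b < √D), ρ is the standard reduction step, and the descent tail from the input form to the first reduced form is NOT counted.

D = 3384, ⌊√D⌋ = 58
river: ρ → (-27,30,23)
river: ρ → (23,16,-34)
river: ρ → (-34,52,5)
river: ρ → (5,58,-1)
river: ρ → (-1,58,5)
river: ρ → (5,52,-34)
river: ρ → (-34,16,23)
river: ρ → (23,30,-27)
river: ρ → (-27,24,26)
river: ρ → (26,28,-25)
river: ρ → (-25,22,29)
river: ρ → (29,36,-18)
river: ρ → (-18,36,29)
river: ρ → (29,22,-25)
river: ρ → (-25,28,26)
river: ρ → (26,24,-27)
ρ-cycle length = 16 (tail of 0 descent steps not counted)

16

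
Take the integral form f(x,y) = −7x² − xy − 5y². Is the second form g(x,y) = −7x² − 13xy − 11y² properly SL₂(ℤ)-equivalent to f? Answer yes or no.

D₁ = -139, D₂ = -139
f is negative-definite; reduce −f:
−f: flip: (7,1,5)→(5,-1,7)
−f: reduced (well bottom): (5,-1,7) with a≤c, −a<b≤a
flip sign back: reduced form of f is (-5,1,-7)
g is negative-definite; reduce −g:
−g: translate: b→-1 (≡13 mod 14), so (7,13,11)→(7,-1,5)
−g: flip: (7,-1,5)→(5,1,7)
−g: reduced (well bottom): (5,1,7) with a≤c, −a<b≤a
flip sign back: reduced form of g is (-5,-1,-7)
reduced forms (-5, 1, -7) vs (-5, -1, -7) ⇒ inequivalent

no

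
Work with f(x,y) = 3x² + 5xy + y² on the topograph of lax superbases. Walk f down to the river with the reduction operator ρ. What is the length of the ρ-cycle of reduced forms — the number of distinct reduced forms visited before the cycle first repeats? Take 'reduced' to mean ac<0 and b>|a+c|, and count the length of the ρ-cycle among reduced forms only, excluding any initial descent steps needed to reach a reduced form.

D = 13, ⌊√D⌋ = 3
descent: ρ → (1,3,-1)  [lands on river]
river: ρ → (-1,3,1)
ρ-cycle length = 2 (tail of 1 descent step not counted)

2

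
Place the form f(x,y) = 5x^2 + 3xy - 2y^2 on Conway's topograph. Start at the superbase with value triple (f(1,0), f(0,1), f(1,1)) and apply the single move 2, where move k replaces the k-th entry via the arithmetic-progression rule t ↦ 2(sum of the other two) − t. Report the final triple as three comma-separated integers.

start (5,-2,6) = (f(1,0),f(0,1),f(1,1))
replace slot 2: 2·(5+6) − (-2) = 24 → (5,24,6)

5,24,6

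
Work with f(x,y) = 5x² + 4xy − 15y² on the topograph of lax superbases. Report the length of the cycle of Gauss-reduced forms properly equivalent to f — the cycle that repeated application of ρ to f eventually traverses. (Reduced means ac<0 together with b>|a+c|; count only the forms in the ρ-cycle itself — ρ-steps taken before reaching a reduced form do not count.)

D = 316, ⌊√D⌋ = 17
descent: ρ → (-15,-4,5)
descent: ρ → (5,14,-6)  [lands on river]
river: ρ → (-6,10,9)
river: ρ → (9,8,-7)
river: ρ → (-7,6,10)
river: ρ → (10,14,-3)
river: ρ → (-3,16,5)
ρ-cycle length = 6 (tail of 2 descent steps not counted)

6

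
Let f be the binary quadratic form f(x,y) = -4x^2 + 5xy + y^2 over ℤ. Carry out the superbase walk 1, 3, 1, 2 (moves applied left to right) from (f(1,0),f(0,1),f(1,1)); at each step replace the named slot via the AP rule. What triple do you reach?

start (-4,1,2) = (f(1,0),f(0,1),f(1,1))
replace slot 1: 2·(1+2) − (-4) = 10 → (10,1,2)
replace slot 3: 2·(10+1) − 2 = 20 → (10,1,20)
replace slot 1: 2·(1+20) − 10 = 32 → (32,1,20)
replace slot 2: 2·(32+20) − 1 = 103 → (32,103,20)

32,103,20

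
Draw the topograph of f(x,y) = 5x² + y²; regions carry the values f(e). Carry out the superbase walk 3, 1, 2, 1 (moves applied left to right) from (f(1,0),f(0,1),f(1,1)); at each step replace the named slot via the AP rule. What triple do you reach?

start (5,1,6) = (f(1,0),f(0,1),f(1,1))
replace slot 3: 2·(5+1) − 6 = 6 → (5,1,6)
replace slot 1: 2·(1+6) − 5 = 9 → (9,1,6)
replace slot 2: 2·(9+6) − 1 = 29 → (9,29,6)
replace slot 1: 2·(29+6) − 9 = 61 → (61,29,6)

61,29,6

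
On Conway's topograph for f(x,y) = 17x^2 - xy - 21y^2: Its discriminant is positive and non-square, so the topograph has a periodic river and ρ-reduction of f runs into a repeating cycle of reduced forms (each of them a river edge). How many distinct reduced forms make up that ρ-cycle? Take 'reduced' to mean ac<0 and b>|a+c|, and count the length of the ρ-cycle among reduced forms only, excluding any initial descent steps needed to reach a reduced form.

D = 1429, ⌊√D⌋ = 37
descent: ρ → (-21,1,17)
descent: ρ → (17,33,-5)  [lands on river]
river: ρ → (-5,37,3)
river: ρ → (3,35,-17)
river: ρ → (-17,33,5)
river: ρ → (5,37,-3)
river: ρ → (-3,35,17)
ρ-cycle length = 6 (tail of 2 descent steps not counted)

6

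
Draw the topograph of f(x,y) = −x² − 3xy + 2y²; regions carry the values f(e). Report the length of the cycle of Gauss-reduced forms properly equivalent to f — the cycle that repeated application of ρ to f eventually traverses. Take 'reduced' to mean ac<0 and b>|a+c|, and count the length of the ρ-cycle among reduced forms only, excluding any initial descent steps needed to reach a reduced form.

D = 17, ⌊√D⌋ = 4
descent: ρ → (2,3,-1)  [lands on river]
river: ρ → (-1,3,2)
river: ρ → (2,1,-2)
river: ρ → (-2,3,1)
river: ρ → (1,3,-2)
river: ρ → (-2,1,2)
ρ-cycle length = 6 (tail of 1 descent step not counted)

6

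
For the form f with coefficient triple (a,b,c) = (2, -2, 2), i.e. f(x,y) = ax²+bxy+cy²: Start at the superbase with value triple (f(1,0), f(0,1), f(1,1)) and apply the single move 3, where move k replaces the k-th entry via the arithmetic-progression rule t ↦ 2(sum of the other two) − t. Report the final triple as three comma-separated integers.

start (2,2,2) = (f(1,0),f(0,1),f(1,1))
replace slot 3: 2·(2+2) − 2 = 6 → (2,2,6)

2,2,6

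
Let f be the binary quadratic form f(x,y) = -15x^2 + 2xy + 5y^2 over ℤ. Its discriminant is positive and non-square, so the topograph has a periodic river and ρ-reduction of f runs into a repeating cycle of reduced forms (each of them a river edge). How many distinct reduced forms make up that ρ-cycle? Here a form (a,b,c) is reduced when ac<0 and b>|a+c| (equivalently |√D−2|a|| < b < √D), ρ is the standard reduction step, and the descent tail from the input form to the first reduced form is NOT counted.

D = 304, ⌊√D⌋ = 17
descent: ρ → (5,8,-12)  [lands on river]
river: ρ → (-12,16,1)
river: ρ → (1,16,-12)
river: ρ → (-12,8,5)
river: ρ → (5,12,-8)
river: ρ → (-8,4,9)
river: ρ → (9,14,-3)
river: ρ → (-3,16,4)
river: ρ → (4,16,-3)
river: ρ → (-3,14,9)
river: ρ → (9,4,-8)
river: ρ → (-8,12,5)
ρ-cycle length = 12 (tail of 1 descent step not counted)

12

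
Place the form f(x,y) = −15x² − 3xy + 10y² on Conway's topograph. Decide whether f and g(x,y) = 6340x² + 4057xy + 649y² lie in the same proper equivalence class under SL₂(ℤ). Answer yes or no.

D₁ = 609, D₂ = 609
river cycle of f (length 16): (10, 23, -2), (-2, 21, 21), (21, 21, -2), (-2, 23, 10), (10, 17, -8), (-8, 15, 12), (12, 9, -11), (-11, 13, 10), (10, 7, -14), (-14, 21, 3), … (6 more)
river cycle of g (length 16): (10, 23, -2), (-2, 21, 21), (21, 21, -2), (-2, 23, 10), (10, 17, -8), (-8, 15, 12), (12, 9, -11), (-11, 13, 10), (10, 7, -14), (-14, 21, 3), … (6 more)
cycles coincide ⇒ equivalent

yes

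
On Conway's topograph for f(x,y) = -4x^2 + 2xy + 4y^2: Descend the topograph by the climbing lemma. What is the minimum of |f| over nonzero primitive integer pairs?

river: ρ → (4,6,-2)
river: ρ → (-2,6,4)
river: ρ → (4,2,-4)
river: ρ → (-4,6,2)
river: ρ → (2,6,-4)
river: ρ → (-4,2,4)
closes: descent 0, river 6
min |a| on river = 2

2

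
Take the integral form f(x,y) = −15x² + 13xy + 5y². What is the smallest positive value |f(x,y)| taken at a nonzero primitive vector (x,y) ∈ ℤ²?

river: ρ → (5,17,-9)
river: ρ → (-9,19,3)
river: ρ → (3,17,-15)
river: ρ → (-15,13,5)
closes: descent 0, river 4
min |a| on river = 3

3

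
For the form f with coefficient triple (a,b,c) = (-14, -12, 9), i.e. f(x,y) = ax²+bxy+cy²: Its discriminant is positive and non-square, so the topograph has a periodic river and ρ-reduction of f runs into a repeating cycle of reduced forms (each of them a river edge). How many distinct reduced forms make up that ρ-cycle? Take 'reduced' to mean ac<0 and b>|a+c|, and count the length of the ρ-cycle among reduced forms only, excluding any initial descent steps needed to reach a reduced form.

D = 648, ⌊√D⌋ = 25
descent: ρ → (9,12,-14)  [lands on river]
river: ρ → (-14,16,7)
river: ρ → (7,12,-18)
river: ρ → (-18,24,1)
river: ρ → (1,24,-18)
river: ρ → (-18,12,7)
river: ρ → (7,16,-14)
river: ρ → (-14,12,9)
river: ρ → (9,24,-2)
river: ρ → (-2,24,9)
ρ-cycle length = 10 (tail of 1 descent step not counted)

10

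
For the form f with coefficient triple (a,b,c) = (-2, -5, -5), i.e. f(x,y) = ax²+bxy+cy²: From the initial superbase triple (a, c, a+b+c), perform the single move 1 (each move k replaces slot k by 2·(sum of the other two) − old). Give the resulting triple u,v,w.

start (-2,-5,-12) = (f(1,0),f(0,1),f(1,1))
replace slot 1: 2·((-5)+(-12)) − (-2) = -32 → (-32,-5,-12)

-32,-5,-12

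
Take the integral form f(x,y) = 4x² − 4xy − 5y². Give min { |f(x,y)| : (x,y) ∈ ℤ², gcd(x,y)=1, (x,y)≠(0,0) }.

descent: ρ → (-5,4,4)  [lands on river]
river: ρ → (4,4,-5)
river: ρ → (-5,6,3)
river: ρ → (3,6,-5)
closes: descent 1, river 4
min |a| on river = 3

3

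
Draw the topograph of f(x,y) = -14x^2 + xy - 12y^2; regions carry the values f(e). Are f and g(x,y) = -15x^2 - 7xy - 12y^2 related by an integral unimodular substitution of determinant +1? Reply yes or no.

D₁ = -671, D₂ = -671
f is negative-definite; reduce −f:
−f: flip: (14,-1,12)→(12,1,14)
−f: reduced (well bottom): (12,1,14) with a≤c, −a<b≤a
flip sign back: reduced form of f is (-12,-1,-14)
g is negative-definite; reduce −g:
−g: flip: (15,7,12)→(12,-7,15)
−g: reduced (well bottom): (12,-7,15) with a≤c, −a<b≤a
flip sign back: reduced form of g is (-12,7,-15)
reduced forms (-12, -1, -14) vs (-12, 7, -15) ⇒ inequivalent

no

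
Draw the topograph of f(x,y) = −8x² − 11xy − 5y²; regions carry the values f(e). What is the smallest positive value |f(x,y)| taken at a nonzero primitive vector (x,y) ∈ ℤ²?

translate: b→-5 (≡11 mod 16), so (8,11,5)→(8,-5,2)
flip: (8,-5,2)→(2,5,8)
translate: b→1 (≡5 mod 4), so (2,5,8)→(2,1,5)
reduced (well bottom): (2,1,5) with a≤c, −a<b≤a
well minimum |f| = |-2| = 2 (negative-definite)

2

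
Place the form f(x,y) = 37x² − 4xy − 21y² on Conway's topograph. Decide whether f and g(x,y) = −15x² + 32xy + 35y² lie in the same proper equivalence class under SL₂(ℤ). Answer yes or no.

D₁ = 3124, D₂ = 3124
river cycle of f (length 18): (-21, 46, 12), (12, 50, -13), (-13, 54, 4), (4, 50, -39), (-39, 28, 15), (15, 32, -35), (-35, 38, 12), (12, 34, -41), (-41, 48, 5), (5, 52, -21), … (8 more)
river cycle of g (length 18): (35, 38, -12), (-12, 34, 41), (41, 48, -5), (-5, 52, 21), (21, 32, -25), (-25, 18, 28), (28, 38, -15), (-15, 52, 7), (7, 46, -36), (-36, 26, 17), … (8 more)
cycles differ ⇒ inequivalent

no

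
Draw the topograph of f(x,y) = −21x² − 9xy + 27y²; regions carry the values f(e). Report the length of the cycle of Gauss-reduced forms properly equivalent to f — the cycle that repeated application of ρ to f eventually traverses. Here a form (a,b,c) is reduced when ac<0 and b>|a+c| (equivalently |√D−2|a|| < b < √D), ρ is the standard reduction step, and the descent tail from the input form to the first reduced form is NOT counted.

D = 2349, ⌊√D⌋ = 48
descent: ρ → (27,9,-21)  [lands on river]
river: ρ → (-21,33,15)
river: ρ → (15,27,-27)
river: ρ → (-27,27,15)
river: ρ → (15,33,-21)
river: ρ → (-21,9,27)
river: ρ → (27,45,-3)
river: ρ → (-3,45,27)
ρ-cycle length = 8 (tail of 1 descent step not counted)

8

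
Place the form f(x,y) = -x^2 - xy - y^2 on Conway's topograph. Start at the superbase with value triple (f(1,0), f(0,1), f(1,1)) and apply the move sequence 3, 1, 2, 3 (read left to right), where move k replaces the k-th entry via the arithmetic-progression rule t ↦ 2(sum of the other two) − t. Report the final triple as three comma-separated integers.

start (-1,-1,-3) = (f(1,0),f(0,1),f(1,1))
replace slot 3: 2·((-1)+(-1)) − (-3) = -1 → (-1,-1,-1)
replace slot 1: 2·((-1)+(-1)) − (-1) = -3 → (-3,-1,-1)
replace slot 2: 2·((-3)+(-1)) − (-1) = -7 → (-3,-7,-1)
replace slot 3: 2·((-3)+(-7)) − (-1) = -19 → (-3,-7,-19)

-3,-7,-19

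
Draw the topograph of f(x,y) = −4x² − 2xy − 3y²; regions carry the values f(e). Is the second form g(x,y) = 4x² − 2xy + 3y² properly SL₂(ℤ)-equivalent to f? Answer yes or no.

D₁ = -44, D₂ = -44
f is negative-definite; reduce −f:
−f: flip: (4,2,3)→(3,-2,4)
−f: reduced (well bottom): (3,-2,4) with a≤c, −a<b≤a
flip sign back: reduced form of f is (-3,2,-4)
g: flip: (4,-2,3)→(3,2,4)
g: reduced (well bottom): (3,2,4) with a≤c, −a<b≤a
reduced forms (-3, 2, -4) vs (3, 2, 4) ⇒ inequivalent

no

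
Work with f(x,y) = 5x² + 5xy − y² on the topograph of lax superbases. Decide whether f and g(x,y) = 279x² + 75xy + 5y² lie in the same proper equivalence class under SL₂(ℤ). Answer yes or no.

D₁ = 45, D₂ = 45
river cycle of f (length 2): (-1, 5, 5), (5, 5, -1)
river cycle of g (length 2): (5, 5, -1), (-1, 5, 5)
cycles coincide ⇒ equivalent

yes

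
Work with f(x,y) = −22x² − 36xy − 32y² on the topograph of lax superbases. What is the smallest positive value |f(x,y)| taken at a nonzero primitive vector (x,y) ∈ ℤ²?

translate: b→-8 (≡36 mod 44), so (22,36,32)→(22,-8,18)
flip: (22,-8,18)→(18,8,22)
reduced (well bottom): (18,8,22) with a≤c, −a<b≤a
well minimum |f| = |-18| = 18 (negative-definite)

18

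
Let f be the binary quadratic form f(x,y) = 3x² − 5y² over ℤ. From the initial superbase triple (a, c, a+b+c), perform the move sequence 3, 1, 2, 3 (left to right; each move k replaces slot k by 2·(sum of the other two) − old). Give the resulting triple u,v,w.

start (3,-5,-2) = (f(1,0),f(0,1),f(1,1))
replace slot 3: 2·(3+(-5)) − (-2) = -2 → (3,-5,-2)
replace slot 1: 2·((-5)+(-2)) − 3 = -17 → (-17,-5,-2)
replace slot 2: 2·((-17)+(-2)) − (-5) = -33 → (-17,-33,-2)
replace slot 3: 2·((-17)+(-33)) − (-2) = -98 → (-17,-33,-98)

-17,-33,-98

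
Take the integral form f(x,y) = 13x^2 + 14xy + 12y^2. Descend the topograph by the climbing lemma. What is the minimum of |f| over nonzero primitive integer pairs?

translate: b→-12 (≡14 mod 26), so (13,14,12)→(13,-12,11)
flip: (13,-12,11)→(11,12,13)
translate: b→-10 (≡12 mod 22), so (11,12,13)→(11,-10,12)
reduced (well bottom): (11,-10,12) with a≤c, −a<b≤a
well minimum = a = 11

11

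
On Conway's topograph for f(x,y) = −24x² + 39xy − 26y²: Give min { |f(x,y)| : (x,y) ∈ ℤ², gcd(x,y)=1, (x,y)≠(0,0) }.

translate: b→9 (≡-39 mod 48), so (24,-39,26)→(24,9,11)
flip: (24,9,11)→(11,-9,24)
reduced (well bottom): (11,-9,24) with a≤c, −a<b≤a
well minimum |f| = |-11| = 11 (negative-definite)

11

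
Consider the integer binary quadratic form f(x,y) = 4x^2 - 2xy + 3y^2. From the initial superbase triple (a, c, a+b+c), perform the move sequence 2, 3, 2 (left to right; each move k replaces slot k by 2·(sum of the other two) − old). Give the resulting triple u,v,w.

start (4,3,5) = (f(1,0),f(0,1),f(1,1))
replace slot 2: 2·(4+5) − 3 = 15 → (4,15,5)
replace slot 3: 2·(4+15) − 5 = 33 → (4,15,33)
replace slot 2: 2·(4+33) − 15 = 59 → (4,59,33)

4,59,33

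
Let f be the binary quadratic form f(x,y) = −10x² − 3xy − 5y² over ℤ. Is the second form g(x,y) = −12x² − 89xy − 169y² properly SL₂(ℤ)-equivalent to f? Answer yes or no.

D₁ = -191, D₂ = -191
f is negative-definite; reduce −f:
−f: flip: (10,3,5)→(5,-3,10)
−f: reduced (well bottom): (5,-3,10) with a≤c, −a<b≤a
flip sign back: reduced form of f is (-5,3,-10)
g is negative-definite; reduce −g:
−g: translate: b→-7 (≡89 mod 24), so (12,89,169)→(12,-7,5)
−g: flip: (12,-7,5)→(5,7,12)
−g: translate: b→-3 (≡7 mod 10), so (5,7,12)→(5,-3,10)
−g: reduced (well bottom): (5,-3,10) with a≤c, −a<b≤a
flip sign back: reduced form of g is (-5,3,-10)
reduced forms (-5, 3, -10) vs (-5, 3, -10) ⇒ equivalent

yes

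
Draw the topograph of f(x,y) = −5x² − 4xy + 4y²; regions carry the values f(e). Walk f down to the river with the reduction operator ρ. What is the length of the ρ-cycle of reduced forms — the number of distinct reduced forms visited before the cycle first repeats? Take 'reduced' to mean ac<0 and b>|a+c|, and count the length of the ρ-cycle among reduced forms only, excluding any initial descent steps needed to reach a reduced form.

D = 96, ⌊√D⌋ = 9
descent: ρ → (4,4,-5)  [lands on river]
river: ρ → (-5,6,3)
river: ρ → (3,6,-5)
river: ρ → (-5,4,4)
ρ-cycle length = 4 (tail of 1 descent step not counted)

4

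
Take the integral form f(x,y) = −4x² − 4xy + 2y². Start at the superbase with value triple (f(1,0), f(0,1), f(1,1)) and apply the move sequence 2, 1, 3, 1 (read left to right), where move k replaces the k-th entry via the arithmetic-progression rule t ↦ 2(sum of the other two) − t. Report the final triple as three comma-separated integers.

start (-4,2,-6) = (f(1,0),f(0,1),f(1,1))
replace slot 2: 2·((-4)+(-6)) − 2 = -22 → (-4,-22,-6)
replace slot 1: 2·((-22)+(-6)) − (-4) = -52 → (-52,-22,-6)
replace slot 3: 2·((-52)+(-22)) − (-6) = -142 → (-52,-22,-142)
replace slot 1: 2·((-22)+(-142)) − (-52) = -276 → (-276,-22,-142)

-276,-22,-142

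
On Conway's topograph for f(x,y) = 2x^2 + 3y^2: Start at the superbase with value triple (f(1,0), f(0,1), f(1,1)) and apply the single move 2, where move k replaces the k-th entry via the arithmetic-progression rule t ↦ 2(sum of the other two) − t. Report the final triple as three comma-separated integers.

start (2,3,5) = (f(1,0),f(0,1),f(1,1))
replace slot 2: 2·(2+5) − 3 = 11 → (2,11,5)

2,11,5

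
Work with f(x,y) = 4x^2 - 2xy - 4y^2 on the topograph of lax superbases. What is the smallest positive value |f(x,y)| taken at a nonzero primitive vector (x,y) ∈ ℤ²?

descent: ρ → (-4,2,4)  [lands on river]
river: ρ → (4,6,-2)
river: ρ → (-2,6,4)
river: ρ → (4,2,-4)
river: ρ → (-4,6,2)
river: ρ → (2,6,-4)
closes: descent 1, river 6
min |a| on river = 2

2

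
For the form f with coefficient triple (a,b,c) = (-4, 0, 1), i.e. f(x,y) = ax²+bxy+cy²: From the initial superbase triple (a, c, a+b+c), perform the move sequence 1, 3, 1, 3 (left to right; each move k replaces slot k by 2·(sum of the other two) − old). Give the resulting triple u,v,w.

start (-4,1,-3) = (f(1,0),f(0,1),f(1,1))
replace slot 1: 2·(1+(-3)) − (-4) = 0 → (0,1,-3)
replace slot 3: 2·(0+1) − (-3) = 5 → (0,1,5)
replace slot 1: 2·(1+5) − 0 = 12 → (12,1,5)
replace slot 3: 2·(12+1) − 5 = 21 → (12,1,21)

12,1,21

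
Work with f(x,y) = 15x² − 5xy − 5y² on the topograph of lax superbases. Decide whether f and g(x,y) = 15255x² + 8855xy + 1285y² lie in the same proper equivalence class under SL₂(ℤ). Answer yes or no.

D₁ = 325, D₂ = 325
river cycle of f (length 2): (-5, 15, 5), (5, 15, -5)
river cycle of g (length 2): (-5, 15, 5), (5, 15, -5)
cycles coincide ⇒ equivalent

yes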